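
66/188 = 33/94  =  0.35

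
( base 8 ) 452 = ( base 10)298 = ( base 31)9j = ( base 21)E4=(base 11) 251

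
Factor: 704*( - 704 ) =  - 2^12 * 11^2= - 495616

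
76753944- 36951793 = 39802151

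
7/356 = 7/356 = 0.02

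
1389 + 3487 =4876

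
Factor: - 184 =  - 2^3*23^1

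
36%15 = 6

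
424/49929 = 424/49929=0.01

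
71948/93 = 773 + 59/93 = 773.63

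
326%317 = 9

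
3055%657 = 427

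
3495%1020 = 435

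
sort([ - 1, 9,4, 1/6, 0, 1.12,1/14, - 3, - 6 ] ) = [ - 6 , - 3, - 1, 0,1/14,  1/6,1.12,4,  9 ] 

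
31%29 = 2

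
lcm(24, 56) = 168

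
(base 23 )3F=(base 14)60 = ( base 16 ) 54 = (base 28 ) 30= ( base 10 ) 84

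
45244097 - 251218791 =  - 205974694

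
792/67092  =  66/5591   =  0.01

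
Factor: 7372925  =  5^2 * 7^1*42131^1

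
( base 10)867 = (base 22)1h9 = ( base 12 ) 603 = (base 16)363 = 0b1101100011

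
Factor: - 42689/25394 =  - 2^(-1)*12697^( - 1)*42689^1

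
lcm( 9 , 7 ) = 63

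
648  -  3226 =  - 2578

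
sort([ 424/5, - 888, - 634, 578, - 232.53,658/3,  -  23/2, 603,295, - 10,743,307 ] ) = [ - 888,-634,  -  232.53, - 23/2, - 10, 424/5 , 658/3, 295, 307,578,603, 743 ] 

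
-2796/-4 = 699/1 =699.00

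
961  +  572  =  1533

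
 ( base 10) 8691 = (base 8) 20763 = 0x21F3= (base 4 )2013303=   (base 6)104123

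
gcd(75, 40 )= 5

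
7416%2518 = 2380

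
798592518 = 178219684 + 620372834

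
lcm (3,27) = 27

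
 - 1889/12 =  - 1889/12 = -157.42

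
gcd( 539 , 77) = 77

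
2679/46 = 58 + 11/46 = 58.24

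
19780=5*3956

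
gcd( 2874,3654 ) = 6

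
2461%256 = 157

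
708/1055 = 708/1055= 0.67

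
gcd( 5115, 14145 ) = 15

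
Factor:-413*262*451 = -48800906 = - 2^1*7^1 * 11^1*41^1*59^1*131^1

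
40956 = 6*6826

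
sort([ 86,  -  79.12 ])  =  [ - 79.12, 86 ] 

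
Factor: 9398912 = 2^7* 97^1*757^1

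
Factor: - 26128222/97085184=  - 2^( - 7)*3^( - 1)  *  7^( -1)*1721^1 * 7591^1 * 18059^( - 1) = - 13064111/48542592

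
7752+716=8468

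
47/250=47/250 = 0.19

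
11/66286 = 1/6026=0.00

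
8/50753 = 8/50753= 0.00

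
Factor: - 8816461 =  - 8816461^1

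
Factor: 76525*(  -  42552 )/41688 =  - 5^2*193^ (-1) * 197^1*3061^1  =  - 15075425/193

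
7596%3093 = 1410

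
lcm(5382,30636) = 398268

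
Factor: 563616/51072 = 2^(  -  2)*3^1*7^( - 1)*103^1 = 309/28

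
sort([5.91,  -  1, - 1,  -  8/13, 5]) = [  -  1,  -  1,  -  8/13, 5, 5.91] 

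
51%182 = 51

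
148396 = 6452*23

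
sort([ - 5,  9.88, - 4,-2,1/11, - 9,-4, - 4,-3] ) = [ - 9, - 5, - 4,-4, - 4  ,-3, -2,1/11,9.88 ]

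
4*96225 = 384900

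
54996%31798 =23198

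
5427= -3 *(  -  1809) 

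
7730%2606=2518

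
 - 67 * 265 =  - 17755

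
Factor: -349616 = - 2^4*21851^1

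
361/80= 4 + 41/80 = 4.51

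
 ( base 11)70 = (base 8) 115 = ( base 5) 302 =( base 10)77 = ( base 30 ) 2h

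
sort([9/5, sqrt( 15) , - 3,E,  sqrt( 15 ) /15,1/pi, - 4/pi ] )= [-3, - 4/pi,sqrt( 15) /15,1/pi,  9/5,E,  sqrt( 15 ) ] 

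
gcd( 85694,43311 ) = 1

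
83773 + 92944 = 176717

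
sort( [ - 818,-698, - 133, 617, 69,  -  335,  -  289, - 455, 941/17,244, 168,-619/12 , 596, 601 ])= [ - 818, - 698, - 455,-335, -289,- 133, -619/12, 941/17, 69, 168, 244, 596, 601, 617]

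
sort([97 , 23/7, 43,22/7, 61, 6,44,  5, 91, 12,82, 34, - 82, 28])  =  [- 82, 22/7, 23/7,5, 6, 12, 28, 34, 43, 44, 61, 82,91, 97]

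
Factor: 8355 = 3^1*5^1* 557^1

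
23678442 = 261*90722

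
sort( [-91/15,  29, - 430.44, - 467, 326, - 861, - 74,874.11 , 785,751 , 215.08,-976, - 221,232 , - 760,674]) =[ - 976, - 861, - 760, - 467, - 430.44, - 221, - 74, - 91/15, 29, 215.08, 232 , 326,674, 751,785,874.11]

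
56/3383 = 56/3383 = 0.02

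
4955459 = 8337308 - 3381849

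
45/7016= 45/7016 = 0.01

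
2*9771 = 19542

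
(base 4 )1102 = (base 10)82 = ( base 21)3J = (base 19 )46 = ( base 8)122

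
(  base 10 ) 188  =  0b10111100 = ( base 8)274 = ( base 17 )b1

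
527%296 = 231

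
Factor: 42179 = 42179^1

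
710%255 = 200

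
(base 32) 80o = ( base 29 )9M9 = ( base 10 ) 8216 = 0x2018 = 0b10000000011000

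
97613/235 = 97613/235 = 415.37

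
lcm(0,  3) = 0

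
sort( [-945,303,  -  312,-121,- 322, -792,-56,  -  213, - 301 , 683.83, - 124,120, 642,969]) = [ - 945, - 792,-322,-312, - 301, - 213, -124,-121, - 56, 120,303,642,  683.83,969]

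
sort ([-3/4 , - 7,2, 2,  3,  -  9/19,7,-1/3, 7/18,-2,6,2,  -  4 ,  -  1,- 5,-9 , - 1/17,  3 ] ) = [-9, - 7,-5,-4,  -  2, - 1,  -  3/4, - 9/19,- 1/3  ,  -  1/17,7/18,2,2,2,3, 3,6,7]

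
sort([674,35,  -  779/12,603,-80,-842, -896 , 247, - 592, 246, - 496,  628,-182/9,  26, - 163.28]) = [ - 896, -842, -592, - 496, - 163.28, - 80 , - 779/12,-182/9 , 26, 35,246, 247, 603, 628, 674 ]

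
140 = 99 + 41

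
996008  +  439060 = 1435068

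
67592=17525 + 50067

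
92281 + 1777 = 94058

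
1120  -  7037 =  - 5917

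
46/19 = 2 + 8/19  =  2.42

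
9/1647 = 1/183 = 0.01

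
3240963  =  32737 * 99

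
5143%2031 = 1081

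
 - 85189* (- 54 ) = 4600206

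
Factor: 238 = 2^1*7^1*17^1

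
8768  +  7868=16636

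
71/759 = 71/759 = 0.09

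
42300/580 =2115/29 = 72.93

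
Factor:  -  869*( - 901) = 11^1*17^1*53^1*  79^1 = 782969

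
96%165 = 96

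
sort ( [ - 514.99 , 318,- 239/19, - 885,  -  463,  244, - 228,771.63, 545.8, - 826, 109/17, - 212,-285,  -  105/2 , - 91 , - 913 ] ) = [ - 913 , - 885, - 826, - 514.99, - 463 ,  -  285 , - 228, - 212 , - 91,-105/2, - 239/19,109/17 , 244,  318, 545.8,771.63]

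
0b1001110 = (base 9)86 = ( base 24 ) 36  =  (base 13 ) 60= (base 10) 78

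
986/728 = 1 +129/364 = 1.35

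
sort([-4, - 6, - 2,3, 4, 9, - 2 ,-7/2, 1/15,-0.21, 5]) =[-6,-4, - 7/2,-2,-2,  -  0.21, 1/15,3, 4,5,9 ]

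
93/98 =93/98  =  0.95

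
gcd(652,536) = 4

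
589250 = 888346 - 299096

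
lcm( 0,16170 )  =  0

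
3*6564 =19692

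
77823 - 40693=37130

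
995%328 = 11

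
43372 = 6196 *7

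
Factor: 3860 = 2^2 * 5^1*193^1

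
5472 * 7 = 38304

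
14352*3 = 43056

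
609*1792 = 1091328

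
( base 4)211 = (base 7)52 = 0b100101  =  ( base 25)1C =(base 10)37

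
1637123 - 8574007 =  - 6936884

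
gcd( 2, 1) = 1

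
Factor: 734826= 2^1*3^1*122471^1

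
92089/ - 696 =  - 133 + 479/696 = - 132.31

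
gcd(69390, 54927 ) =9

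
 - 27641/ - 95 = 27641/95 = 290.96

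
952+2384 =3336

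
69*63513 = 4382397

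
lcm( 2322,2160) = 92880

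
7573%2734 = 2105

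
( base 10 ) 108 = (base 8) 154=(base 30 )3I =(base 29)3L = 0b1101100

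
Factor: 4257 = 3^2*11^1*43^1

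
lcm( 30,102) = 510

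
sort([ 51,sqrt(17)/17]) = [ sqrt (17 ) /17,51]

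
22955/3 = 7651 + 2/3 = 7651.67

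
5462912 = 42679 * 128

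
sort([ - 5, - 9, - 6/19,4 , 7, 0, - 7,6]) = [ - 9, - 7  , - 5, - 6/19,0,4,  6,7 ]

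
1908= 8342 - 6434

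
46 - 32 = 14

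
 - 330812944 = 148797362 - 479610306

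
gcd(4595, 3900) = 5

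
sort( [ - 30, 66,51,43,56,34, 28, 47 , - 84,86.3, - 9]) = [- 84 , - 30, -9, 28, 34, 43, 47, 51,56,66,86.3 ]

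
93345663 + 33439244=126784907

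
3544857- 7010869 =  - 3466012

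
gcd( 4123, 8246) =4123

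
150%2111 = 150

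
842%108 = 86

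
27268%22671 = 4597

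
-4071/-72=56 + 13/24 = 56.54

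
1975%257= 176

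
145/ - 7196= - 145/7196 = - 0.02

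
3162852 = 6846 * 462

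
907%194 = 131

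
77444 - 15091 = 62353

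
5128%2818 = 2310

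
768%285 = 198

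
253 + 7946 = 8199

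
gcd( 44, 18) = 2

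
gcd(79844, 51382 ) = 2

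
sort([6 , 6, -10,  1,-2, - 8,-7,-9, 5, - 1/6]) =[ - 10,-9, - 8, - 7,-2,  -  1/6,1 , 5,  6,6]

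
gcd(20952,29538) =54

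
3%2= 1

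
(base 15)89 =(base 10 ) 129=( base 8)201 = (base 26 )4P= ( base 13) 9C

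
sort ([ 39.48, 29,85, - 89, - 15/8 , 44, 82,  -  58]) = [ - 89,-58,-15/8, 29,39.48 , 44,82 , 85]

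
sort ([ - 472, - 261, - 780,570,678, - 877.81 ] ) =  [ - 877.81, - 780,  -  472, - 261 , 570,678]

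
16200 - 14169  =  2031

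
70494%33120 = 4254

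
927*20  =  18540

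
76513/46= 1663 + 15/46=1663.33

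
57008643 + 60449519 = 117458162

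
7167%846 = 399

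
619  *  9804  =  6068676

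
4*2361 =9444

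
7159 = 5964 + 1195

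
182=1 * 182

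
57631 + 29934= 87565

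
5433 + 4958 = 10391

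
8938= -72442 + 81380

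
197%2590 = 197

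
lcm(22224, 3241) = 155568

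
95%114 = 95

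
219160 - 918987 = -699827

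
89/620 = 89/620 = 0.14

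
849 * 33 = 28017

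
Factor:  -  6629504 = -2^7*  7^3*151^1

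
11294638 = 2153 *5246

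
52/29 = 52/29= 1.79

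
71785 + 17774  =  89559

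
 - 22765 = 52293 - 75058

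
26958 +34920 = 61878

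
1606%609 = 388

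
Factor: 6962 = 2^1*59^2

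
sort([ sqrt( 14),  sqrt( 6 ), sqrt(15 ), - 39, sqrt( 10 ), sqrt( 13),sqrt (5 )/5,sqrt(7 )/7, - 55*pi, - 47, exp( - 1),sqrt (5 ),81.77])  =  [ - 55*pi, - 47, - 39, exp( - 1), sqrt( 7) /7, sqrt(5 )/5 , sqrt(5 ), sqrt(6), sqrt(10),sqrt ( 13 ),sqrt ( 14), sqrt( 15),81.77]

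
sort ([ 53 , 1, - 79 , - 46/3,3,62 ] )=[-79,-46/3,1, 3  ,  53,62]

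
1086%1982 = 1086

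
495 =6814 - 6319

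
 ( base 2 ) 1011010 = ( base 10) 90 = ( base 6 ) 230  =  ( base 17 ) 55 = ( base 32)2Q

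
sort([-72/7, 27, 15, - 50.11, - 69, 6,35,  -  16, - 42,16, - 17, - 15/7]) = [- 69 ,- 50.11, - 42, - 17 ,-16, - 72/7 , - 15/7,  6, 15 , 16 , 27,35 ]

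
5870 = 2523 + 3347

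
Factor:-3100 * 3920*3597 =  - 43710744000 = - 2^6*3^1*5^3 * 7^2 * 11^1*31^1 * 109^1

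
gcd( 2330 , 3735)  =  5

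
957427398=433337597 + 524089801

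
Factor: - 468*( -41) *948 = 18190224 = 2^4*3^3*13^1*41^1*79^1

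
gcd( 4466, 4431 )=7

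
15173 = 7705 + 7468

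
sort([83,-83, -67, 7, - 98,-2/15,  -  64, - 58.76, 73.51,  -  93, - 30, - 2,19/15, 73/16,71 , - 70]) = [-98,-93, - 83,  -  70, - 67,-64 ,-58.76,-30, - 2,-2/15,  19/15, 73/16,7,71 , 73.51, 83]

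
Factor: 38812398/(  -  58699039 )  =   - 2^1*3^1*7^(-1)*331^1*19543^1*8385577^( - 1)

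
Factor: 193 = 193^1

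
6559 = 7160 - 601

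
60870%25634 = 9602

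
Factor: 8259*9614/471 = 26467342/157 = 2^1*11^1*19^1*23^1 * 157^( - 1)*2753^1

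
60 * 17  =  1020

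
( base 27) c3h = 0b10001010001110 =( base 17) 1da6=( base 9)13118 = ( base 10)8846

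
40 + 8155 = 8195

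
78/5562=13/927 = 0.01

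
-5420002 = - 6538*829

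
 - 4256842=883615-5140457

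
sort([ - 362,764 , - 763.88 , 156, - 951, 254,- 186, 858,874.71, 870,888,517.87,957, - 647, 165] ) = [ - 951 , - 763.88,-647, - 362, - 186,  156, 165,254, 517.87, 764, 858, 870,874.71, 888,957]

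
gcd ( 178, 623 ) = 89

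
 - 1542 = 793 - 2335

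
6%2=0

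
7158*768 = 5497344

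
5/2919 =5/2919 = 0.00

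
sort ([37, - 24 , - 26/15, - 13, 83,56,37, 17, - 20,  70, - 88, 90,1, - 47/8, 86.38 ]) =[ - 88,-24 , - 20, - 13 , - 47/8, - 26/15 , 1, 17,  37,37 , 56,70 , 83, 86.38,90]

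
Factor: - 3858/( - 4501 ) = 2^1 * 3^1*7^ ( - 1) = 6/7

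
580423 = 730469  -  150046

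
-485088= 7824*( - 62) 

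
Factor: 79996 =2^2*7^1*2857^1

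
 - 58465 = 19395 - 77860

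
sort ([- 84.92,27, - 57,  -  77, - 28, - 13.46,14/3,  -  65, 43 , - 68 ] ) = [ - 84.92, - 77,  -  68, - 65 , - 57, - 28 , - 13.46,14/3 , 27,  43]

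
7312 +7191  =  14503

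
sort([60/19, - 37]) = [ - 37, 60/19]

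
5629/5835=5629/5835 = 0.96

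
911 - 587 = 324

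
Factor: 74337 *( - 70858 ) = - 5267371146 = -2^1 * 3^1*71^2*349^1*  499^1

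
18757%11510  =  7247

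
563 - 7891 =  - 7328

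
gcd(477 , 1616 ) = 1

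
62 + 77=139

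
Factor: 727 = 727^1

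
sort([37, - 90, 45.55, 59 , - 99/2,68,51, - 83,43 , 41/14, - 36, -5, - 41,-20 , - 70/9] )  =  [-90, - 83, - 99/2, - 41, - 36, - 20,-70/9, - 5,  41/14, 37, 43, 45.55 , 51 , 59, 68 ] 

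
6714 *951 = 6385014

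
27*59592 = 1608984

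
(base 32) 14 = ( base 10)36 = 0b100100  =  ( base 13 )2a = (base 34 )12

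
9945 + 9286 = 19231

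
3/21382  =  3/21382 = 0.00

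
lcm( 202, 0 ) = 0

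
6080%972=248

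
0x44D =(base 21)2a9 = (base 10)1101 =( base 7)3132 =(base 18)373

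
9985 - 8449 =1536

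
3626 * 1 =3626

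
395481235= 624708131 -229226896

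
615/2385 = 41/159 = 0.26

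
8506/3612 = 2 + 641/1806  =  2.35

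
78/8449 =78/8449 = 0.01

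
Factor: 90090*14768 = 2^5*3^2*5^1*7^1*11^1*13^2*71^1 = 1330449120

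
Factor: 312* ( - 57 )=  - 17784 = - 2^3*3^2 * 13^1*19^1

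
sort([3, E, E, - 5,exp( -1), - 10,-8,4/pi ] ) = [-10,-8 , - 5, exp (  -  1), 4/pi, E,E,3 ]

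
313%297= 16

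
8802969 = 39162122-30359153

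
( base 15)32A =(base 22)1AB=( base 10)715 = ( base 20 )1FF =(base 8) 1313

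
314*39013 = 12250082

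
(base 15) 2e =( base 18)28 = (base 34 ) 1A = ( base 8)54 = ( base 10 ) 44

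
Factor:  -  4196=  - 2^2*1049^1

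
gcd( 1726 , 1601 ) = 1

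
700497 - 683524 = 16973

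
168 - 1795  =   - 1627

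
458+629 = 1087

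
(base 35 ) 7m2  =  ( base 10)9347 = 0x2483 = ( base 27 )cm5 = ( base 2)10010010000011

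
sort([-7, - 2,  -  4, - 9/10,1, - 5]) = [ - 7, - 5, - 4, - 2 , - 9/10,  1] 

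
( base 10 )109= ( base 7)214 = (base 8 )155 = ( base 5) 414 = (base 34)37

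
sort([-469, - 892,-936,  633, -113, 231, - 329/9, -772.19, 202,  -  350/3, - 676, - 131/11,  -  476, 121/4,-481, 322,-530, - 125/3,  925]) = [-936 , - 892,-772.19, - 676, - 530,-481, - 476, - 469,-350/3, - 113,-125/3, - 329/9, - 131/11, 121/4,202, 231,322,633,925 ]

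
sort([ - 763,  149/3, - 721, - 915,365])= [ - 915 ,-763,-721,149/3,365] 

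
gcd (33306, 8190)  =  546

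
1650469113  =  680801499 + 969667614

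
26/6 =13/3 =4.33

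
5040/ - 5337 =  - 1+33/593 = - 0.94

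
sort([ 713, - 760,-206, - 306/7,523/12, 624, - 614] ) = [ - 760, - 614, - 206, - 306/7,523/12, 624, 713 ] 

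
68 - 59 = 9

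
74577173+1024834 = 75602007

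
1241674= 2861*434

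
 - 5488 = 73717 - 79205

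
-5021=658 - 5679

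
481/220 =2 + 41/220 = 2.19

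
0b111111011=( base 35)EH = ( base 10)507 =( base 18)1A3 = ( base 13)300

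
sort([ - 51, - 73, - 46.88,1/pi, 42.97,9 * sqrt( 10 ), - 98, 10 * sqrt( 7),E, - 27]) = [- 98,-73, - 51,-46.88,-27,1/pi,E, 10*sqrt (7),9 *sqrt (10),42.97]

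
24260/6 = 4043+ 1/3  =  4043.33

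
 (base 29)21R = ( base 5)23423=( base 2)11011001010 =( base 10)1738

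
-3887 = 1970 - 5857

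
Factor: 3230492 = 2^2*103^1*7841^1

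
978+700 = 1678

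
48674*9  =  438066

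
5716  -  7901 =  - 2185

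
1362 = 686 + 676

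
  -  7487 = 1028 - 8515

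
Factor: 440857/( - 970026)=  - 23203/51054 = - 2^(-1 )*3^(-1)*67^( - 1) *127^( - 1 )*23203^1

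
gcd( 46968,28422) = 6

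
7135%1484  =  1199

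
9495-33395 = - 23900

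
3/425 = 3/425 = 0.01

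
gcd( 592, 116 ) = 4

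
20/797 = 20/797 = 0.03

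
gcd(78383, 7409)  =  1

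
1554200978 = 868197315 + 686003663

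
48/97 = 48/97= 0.49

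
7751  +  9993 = 17744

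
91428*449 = 41051172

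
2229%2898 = 2229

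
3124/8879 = 3124/8879= 0.35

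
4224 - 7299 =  - 3075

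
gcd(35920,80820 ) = 8980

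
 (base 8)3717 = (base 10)1999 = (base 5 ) 30444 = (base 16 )7cf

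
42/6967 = 42/6967=0.01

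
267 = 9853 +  - 9586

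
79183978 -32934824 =46249154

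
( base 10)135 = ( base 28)4n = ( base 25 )5A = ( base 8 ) 207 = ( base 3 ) 12000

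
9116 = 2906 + 6210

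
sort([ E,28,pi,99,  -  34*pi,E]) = [ - 34 * pi, E, E,  pi, 28, 99]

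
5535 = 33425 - 27890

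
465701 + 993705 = 1459406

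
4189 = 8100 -3911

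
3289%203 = 41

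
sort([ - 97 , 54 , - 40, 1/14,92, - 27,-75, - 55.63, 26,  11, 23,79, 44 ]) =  [ - 97, - 75, - 55.63, - 40, - 27,1/14,11, 23, 26 , 44,54, 79, 92] 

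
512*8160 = 4177920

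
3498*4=13992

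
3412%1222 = 968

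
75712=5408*14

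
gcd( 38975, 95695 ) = 5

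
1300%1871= 1300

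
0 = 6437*0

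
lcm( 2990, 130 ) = 2990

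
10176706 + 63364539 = 73541245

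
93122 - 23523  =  69599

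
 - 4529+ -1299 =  - 5828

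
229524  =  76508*3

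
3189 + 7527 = 10716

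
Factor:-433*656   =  -2^4*41^1*433^1=-  284048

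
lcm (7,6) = 42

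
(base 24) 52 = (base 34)3K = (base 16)7a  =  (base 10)122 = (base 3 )11112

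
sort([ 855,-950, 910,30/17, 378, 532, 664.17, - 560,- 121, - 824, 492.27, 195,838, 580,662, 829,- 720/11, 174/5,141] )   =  [-950,-824,  -  560, -121,-720/11  ,  30/17,174/5,141 , 195, 378,  492.27, 532, 580,662,664.17,829, 838, 855,  910 ]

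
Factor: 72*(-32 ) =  - 2^8 *3^2 = - 2304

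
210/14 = 15 = 15.00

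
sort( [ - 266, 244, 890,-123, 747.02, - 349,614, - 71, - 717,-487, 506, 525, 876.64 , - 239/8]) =[- 717, - 487,-349,- 266, - 123,  -  71, - 239/8, 244, 506, 525, 614,  747.02, 876.64, 890]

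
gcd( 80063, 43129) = 59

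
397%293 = 104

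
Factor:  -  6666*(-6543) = 2^1*3^3 * 11^1*101^1*727^1 = 43615638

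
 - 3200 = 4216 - 7416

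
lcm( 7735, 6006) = 510510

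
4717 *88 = 415096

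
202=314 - 112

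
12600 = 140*90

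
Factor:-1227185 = -5^1*245437^1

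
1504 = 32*47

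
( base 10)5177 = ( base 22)af7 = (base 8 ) 12071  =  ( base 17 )10F9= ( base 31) 5C0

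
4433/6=738 +5/6 = 738.83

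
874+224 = 1098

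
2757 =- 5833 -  - 8590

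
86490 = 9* 9610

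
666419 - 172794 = 493625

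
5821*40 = 232840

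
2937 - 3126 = -189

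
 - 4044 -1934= -5978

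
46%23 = 0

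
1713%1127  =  586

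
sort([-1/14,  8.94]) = [ - 1/14, 8.94 ] 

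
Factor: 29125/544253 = 5^3*167^( - 1 )*233^1*3259^( - 1)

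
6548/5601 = 6548/5601 = 1.17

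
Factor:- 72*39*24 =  - 2^6*3^4*13^1  =  -67392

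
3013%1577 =1436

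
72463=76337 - 3874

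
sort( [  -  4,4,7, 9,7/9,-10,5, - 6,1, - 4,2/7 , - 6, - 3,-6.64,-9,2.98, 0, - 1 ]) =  [ -10 , - 9 , - 6.64,  -  6 ,-6, - 4,-4,-3, - 1,0  ,  2/7, 7/9,1, 2.98, 4,5,7,9]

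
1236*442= 546312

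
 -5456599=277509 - 5734108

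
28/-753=-1 + 725/753 = - 0.04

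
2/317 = 2/317 =0.01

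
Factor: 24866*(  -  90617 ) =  - 2^1*12433^1 * 90617^1=- 2253282322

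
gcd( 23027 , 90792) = 1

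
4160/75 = 55 + 7/15 = 55.47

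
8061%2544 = 429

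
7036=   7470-434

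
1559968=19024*82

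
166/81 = 166/81 = 2.05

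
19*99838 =1896922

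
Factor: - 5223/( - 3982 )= 2^( - 1)*3^1*11^( - 1) * 181^ ( - 1 )*1741^1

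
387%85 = 47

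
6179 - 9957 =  - 3778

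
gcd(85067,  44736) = 1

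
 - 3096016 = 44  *( - 70364) 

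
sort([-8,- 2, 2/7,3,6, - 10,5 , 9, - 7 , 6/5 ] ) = [ - 10,-8, - 7,  -  2,2/7, 6/5,3,5,6,9] 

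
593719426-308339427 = 285379999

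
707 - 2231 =  -  1524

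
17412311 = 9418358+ 7993953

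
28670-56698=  - 28028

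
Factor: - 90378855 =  - 3^3*5^1*7^1 * 59^1*1621^1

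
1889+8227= 10116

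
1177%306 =259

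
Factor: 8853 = 3^1*13^1 * 227^1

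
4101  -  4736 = - 635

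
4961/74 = 4961/74 = 67.04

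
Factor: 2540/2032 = 2^ ( - 2)*5^1 = 5/4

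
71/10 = 7 + 1/10 = 7.10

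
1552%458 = 178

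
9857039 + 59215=9916254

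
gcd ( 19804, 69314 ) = 9902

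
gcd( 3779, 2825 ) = 1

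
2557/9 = 2557/9 =284.11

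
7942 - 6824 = 1118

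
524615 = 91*5765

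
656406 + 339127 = 995533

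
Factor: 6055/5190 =7/6 = 2^ ( - 1 )*3^( - 1)*7^1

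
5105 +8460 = 13565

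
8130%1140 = 150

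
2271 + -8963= - 6692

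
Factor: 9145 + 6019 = 15164 = 2^2 * 17^1*223^1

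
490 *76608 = 37537920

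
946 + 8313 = 9259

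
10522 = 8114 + 2408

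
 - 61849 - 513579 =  - 575428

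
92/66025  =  92/66025 = 0.00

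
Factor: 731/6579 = 3^( - 2 ) = 1/9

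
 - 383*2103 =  - 805449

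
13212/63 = 1468/7=209.71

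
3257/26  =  3257/26 = 125.27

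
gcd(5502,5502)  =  5502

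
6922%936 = 370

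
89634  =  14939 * 6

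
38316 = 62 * 618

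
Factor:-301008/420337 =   -  2^4*3^1*19^( - 1 )*6271^1*22123^( - 1)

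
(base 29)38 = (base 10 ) 95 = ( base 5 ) 340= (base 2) 1011111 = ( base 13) 74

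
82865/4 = 82865/4=20716.25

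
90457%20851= 7053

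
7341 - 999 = 6342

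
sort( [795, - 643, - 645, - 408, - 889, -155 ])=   [-889, - 645, - 643, - 408 ,-155, 795 ]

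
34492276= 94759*364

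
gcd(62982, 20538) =18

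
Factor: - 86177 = - 7^1*13^1*947^1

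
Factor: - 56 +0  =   - 56 = - 2^3*7^1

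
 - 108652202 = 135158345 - 243810547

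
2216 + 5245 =7461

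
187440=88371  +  99069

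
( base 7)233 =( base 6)322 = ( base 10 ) 122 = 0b1111010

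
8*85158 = 681264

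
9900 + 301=10201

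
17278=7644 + 9634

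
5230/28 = 2615/14 =186.79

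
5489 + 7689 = 13178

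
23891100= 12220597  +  11670503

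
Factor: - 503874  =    -  2^1 * 3^3*7^1*31^1 * 43^1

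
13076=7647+5429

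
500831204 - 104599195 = 396232009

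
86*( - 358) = -30788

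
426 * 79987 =34074462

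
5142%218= 128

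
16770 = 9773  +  6997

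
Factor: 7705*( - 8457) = - 3^1*5^1*23^1* 67^1 * 2819^1= -  65161185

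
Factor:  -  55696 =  - 2^4*59^2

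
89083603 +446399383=535482986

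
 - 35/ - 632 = 35/632=0.06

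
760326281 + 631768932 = 1392095213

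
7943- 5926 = 2017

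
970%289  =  103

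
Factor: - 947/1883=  - 7^( - 1)*269^( - 1)* 947^1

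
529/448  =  1 +81/448 = 1.18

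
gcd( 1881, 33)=33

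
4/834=2/417  =  0.00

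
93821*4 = 375284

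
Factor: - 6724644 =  - 2^2 * 3^1 * 31^1 *18077^1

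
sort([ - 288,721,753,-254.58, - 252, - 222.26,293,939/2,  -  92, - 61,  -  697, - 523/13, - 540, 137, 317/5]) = [ - 697, - 540,  -  288, - 254.58, - 252,-222.26,  -  92 , - 61, - 523/13,317/5, 137,293,939/2,721 , 753]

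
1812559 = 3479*521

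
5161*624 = 3220464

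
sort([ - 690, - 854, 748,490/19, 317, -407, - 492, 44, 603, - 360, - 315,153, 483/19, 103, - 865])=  [- 865 , - 854, - 690, - 492, - 407, - 360, - 315,483/19, 490/19 , 44, 103, 153,317,  603,748 ]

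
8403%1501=898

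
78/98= 39/49 = 0.80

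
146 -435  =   - 289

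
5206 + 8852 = 14058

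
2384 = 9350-6966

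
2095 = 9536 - 7441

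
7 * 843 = 5901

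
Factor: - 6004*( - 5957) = 35765828 = 2^2*7^1*19^1*23^1*37^1*79^1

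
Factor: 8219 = 8219^1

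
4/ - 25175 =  - 4/25175 = -0.00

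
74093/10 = 74093/10 =7409.30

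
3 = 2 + 1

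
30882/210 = 147 + 2/35 =147.06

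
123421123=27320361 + 96100762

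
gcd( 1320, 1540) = 220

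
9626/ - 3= - 9626/3 = - 3208.67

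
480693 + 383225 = 863918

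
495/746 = 495/746  =  0.66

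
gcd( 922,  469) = 1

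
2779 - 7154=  - 4375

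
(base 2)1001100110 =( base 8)1146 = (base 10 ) 614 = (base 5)4424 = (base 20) 1AE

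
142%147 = 142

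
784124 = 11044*71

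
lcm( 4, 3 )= 12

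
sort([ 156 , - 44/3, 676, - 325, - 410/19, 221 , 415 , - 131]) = [  -  325 , -131, - 410/19,-44/3, 156, 221 , 415 , 676]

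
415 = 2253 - 1838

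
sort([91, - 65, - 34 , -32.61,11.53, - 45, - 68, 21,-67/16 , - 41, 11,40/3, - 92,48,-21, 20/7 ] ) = [ - 92, - 68,  -  65, - 45, - 41, - 34, -32.61,-21,-67/16, 20/7, 11,11.53, 40/3, 21 , 48,91]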